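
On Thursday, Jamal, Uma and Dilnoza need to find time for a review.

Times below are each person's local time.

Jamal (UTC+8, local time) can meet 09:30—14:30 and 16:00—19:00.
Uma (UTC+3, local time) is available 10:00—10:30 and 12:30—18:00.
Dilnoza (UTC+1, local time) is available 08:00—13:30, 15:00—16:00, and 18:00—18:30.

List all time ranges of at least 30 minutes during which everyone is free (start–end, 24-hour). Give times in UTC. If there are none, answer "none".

Jamal → UTC: 01:30–06:30, 08:00–11:00.
Uma → UTC: 07:00–07:30, 09:30–15:00.
Dilnoza → UTC: 07:00–12:30, 14:00–15:00, 17:00–17:30.
Jamal ∩ Uma: 09:30–11:00.
Jamal ∩ Uma ∩ Dilnoza: 09:30–11:00.
Windows ≥ 30 min: 09:30–11:00.

09:30–11:00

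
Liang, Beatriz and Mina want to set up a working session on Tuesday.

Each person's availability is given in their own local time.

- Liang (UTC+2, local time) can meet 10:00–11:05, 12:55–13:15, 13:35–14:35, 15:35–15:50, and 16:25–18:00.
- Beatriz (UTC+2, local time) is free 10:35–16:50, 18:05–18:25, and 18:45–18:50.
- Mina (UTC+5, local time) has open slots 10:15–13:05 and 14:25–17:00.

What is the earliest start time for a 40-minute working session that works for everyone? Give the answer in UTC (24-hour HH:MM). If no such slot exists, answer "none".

Liang → UTC: 08:00–09:05, 10:55–11:15, 11:35–12:35, 13:35–13:50, 14:25–16:00.
Beatriz → UTC: 08:35–14:50, 16:05–16:25, 16:45–16:50.
Mina → UTC: 05:15–08:05, 09:25–12:00.
Liang ∩ Beatriz: 08:35–09:05, 10:55–11:15, 11:35–12:35, 13:35–13:50, 14:25–14:50.
Liang ∩ Beatriz ∩ Mina: 10:55–11:15, 11:35–12:00.
Windows ≥ 40 min: (none).

none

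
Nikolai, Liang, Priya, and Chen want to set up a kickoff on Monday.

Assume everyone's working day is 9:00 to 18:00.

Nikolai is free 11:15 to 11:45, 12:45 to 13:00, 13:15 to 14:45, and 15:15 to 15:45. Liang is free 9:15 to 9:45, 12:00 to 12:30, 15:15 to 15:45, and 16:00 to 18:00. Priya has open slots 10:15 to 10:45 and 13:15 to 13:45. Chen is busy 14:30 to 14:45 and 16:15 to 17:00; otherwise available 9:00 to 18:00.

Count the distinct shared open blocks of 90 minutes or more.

Chen free within 09:00–18:00: 09:00–14:30, 14:45–16:15, 17:00–18:00.
Nikolai ∩ Liang: 15:15–15:45.
Nikolai ∩ Liang ∩ Priya: (none).
Nikolai ∩ Liang ∩ Priya ∩ Chen: (none).
Windows ≥ 90 min: (none).
That's 0 windows.

0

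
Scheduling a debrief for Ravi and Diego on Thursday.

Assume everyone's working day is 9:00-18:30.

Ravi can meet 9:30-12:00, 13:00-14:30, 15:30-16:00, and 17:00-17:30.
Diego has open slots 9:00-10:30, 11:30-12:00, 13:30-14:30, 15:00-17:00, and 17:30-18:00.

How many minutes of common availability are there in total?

180 minutes

Ravi ∩ Diego: 09:30–10:30, 11:30–12:00, 13:30–14:30, 15:30–16:00.
Total common minutes: 60 + 30 + 60 + 30 = 180.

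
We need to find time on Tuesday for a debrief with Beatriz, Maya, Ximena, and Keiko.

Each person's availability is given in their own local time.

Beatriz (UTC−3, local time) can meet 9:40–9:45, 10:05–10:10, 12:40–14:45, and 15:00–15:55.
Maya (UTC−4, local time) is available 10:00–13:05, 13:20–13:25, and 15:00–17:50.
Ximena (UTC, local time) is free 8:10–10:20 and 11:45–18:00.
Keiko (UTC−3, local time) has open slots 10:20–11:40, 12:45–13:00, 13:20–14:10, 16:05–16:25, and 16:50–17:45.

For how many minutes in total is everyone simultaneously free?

Beatriz → UTC: 12:40–12:45, 13:05–13:10, 15:40–17:45, 18:00–18:55.
Maya → UTC: 14:00–17:05, 17:20–17:25, 19:00–21:50.
Ximena → UTC: 08:10–10:20, 11:45–18:00.
Keiko → UTC: 13:20–14:40, 15:45–16:00, 16:20–17:10, 19:05–19:25, 19:50–20:45.
Beatriz ∩ Maya: 15:40–17:05, 17:20–17:25.
Beatriz ∩ Maya ∩ Ximena: 15:40–17:05, 17:20–17:25.
Beatriz ∩ Maya ∩ Ximena ∩ Keiko: 15:45–16:00, 16:20–17:05.
Total common minutes: 15 + 45 = 60.

60 minutes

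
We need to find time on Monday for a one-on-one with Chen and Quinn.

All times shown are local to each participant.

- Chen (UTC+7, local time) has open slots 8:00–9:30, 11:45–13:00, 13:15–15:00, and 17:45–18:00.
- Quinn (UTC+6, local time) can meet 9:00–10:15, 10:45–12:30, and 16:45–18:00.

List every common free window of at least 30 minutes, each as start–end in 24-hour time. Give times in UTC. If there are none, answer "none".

04:45–06:00

Chen → UTC: 01:00–02:30, 04:45–06:00, 06:15–08:00, 10:45–11:00.
Quinn → UTC: 03:00–04:15, 04:45–06:30, 10:45–12:00.
Chen ∩ Quinn: 04:45–06:00, 06:15–06:30, 10:45–11:00.
Windows ≥ 30 min: 04:45–06:00.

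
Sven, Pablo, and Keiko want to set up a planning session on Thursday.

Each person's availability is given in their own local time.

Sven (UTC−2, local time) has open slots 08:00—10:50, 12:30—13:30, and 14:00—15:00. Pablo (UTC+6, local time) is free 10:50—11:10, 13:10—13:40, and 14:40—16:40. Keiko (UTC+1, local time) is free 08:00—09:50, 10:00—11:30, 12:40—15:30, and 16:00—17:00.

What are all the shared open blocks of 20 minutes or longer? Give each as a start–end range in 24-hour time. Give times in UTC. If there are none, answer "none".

Sven → UTC: 10:00–12:50, 14:30–15:30, 16:00–17:00.
Pablo → UTC: 04:50–05:10, 07:10–07:40, 08:40–10:40.
Keiko → UTC: 07:00–08:50, 09:00–10:30, 11:40–14:30, 15:00–16:00.
Sven ∩ Pablo: 10:00–10:40.
Sven ∩ Pablo ∩ Keiko: 10:00–10:30.
Windows ≥ 20 min: 10:00–10:30.

10:00–10:30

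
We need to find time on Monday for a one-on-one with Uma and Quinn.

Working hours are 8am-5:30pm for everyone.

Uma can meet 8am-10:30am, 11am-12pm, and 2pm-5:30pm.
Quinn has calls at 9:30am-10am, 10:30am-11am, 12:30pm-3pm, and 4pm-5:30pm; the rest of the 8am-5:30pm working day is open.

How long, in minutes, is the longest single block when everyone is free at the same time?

90 minutes

Quinn free within 08:00–17:30: 08:00–09:30, 10:00–10:30, 11:00–12:30, 15:00–16:00.
Uma ∩ Quinn: 08:00–09:30, 10:00–10:30, 11:00–12:00, 15:00–16:00.
Common window lengths: 90, 30, 60, 60 min; longest is 90.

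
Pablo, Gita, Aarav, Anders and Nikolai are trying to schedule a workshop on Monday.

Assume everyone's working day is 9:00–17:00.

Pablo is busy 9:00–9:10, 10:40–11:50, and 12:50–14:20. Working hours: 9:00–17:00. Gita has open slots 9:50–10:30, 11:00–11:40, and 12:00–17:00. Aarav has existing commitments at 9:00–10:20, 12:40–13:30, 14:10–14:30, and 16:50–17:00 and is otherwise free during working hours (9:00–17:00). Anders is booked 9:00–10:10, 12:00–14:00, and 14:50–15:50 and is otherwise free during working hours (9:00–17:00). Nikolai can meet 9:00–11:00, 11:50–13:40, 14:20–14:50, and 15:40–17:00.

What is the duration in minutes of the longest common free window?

Pablo free within 09:00–17:00: 09:10–10:40, 11:50–12:50, 14:20–17:00.
Aarav free within 09:00–17:00: 10:20–12:40, 13:30–14:10, 14:30–16:50.
Anders free within 09:00–17:00: 10:10–12:00, 14:00–14:50, 15:50–17:00.
Pablo ∩ Gita: 09:50–10:30, 12:00–12:50, 14:20–17:00.
Pablo ∩ Gita ∩ Aarav: 10:20–10:30, 12:00–12:40, 14:30–16:50.
Pablo ∩ Gita ∩ Aarav ∩ Anders: 10:20–10:30, 14:30–14:50, 15:50–16:50.
Pablo ∩ Gita ∩ Aarav ∩ Anders ∩ Nikolai: 10:20–10:30, 14:30–14:50, 15:50–16:50.
Common window lengths: 10, 20, 60 min; longest is 60.

60 minutes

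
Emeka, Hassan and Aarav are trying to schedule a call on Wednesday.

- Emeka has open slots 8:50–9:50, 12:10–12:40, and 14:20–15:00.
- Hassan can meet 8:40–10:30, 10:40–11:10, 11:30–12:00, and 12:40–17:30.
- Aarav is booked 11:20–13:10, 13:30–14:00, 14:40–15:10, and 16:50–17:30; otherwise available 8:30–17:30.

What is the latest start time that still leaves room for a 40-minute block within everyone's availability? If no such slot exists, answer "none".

Aarav free within 08:30–17:30: 08:30–11:20, 13:10–13:30, 14:00–14:40, 15:10–16:50.
Emeka ∩ Hassan: 08:50–09:50, 14:20–15:00.
Emeka ∩ Hassan ∩ Aarav: 08:50–09:50, 14:20–14:40.
Windows ≥ 40 min: 08:50–09:50.
Latest start in the last window 08:50–09:50 is 09:50 − 40 min = 09:10.

09:10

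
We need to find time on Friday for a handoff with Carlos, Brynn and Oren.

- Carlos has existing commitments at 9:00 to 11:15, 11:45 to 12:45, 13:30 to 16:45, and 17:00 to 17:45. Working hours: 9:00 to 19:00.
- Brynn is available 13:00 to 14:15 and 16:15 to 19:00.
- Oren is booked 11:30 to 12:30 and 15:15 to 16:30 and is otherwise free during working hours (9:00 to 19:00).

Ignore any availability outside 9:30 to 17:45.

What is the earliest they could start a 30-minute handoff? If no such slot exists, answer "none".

Carlos free within 09:00–19:00: 11:15–11:45, 12:45–13:30, 16:45–17:00, 17:45–19:00.
Oren free within 09:00–19:00: 09:00–11:30, 12:30–15:15, 16:30–19:00.
Carlos ∩ Brynn: 13:00–13:30, 16:45–17:00, 17:45–19:00.
Carlos ∩ Brynn ∩ Oren: 13:00–13:30, 16:45–17:00, 17:45–19:00.
Restricted to 09:30–17:45: 13:00–13:30, 16:45–17:00.
Windows ≥ 30 min: 13:00–13:30.
Earliest such window starts at 13:00.

13:00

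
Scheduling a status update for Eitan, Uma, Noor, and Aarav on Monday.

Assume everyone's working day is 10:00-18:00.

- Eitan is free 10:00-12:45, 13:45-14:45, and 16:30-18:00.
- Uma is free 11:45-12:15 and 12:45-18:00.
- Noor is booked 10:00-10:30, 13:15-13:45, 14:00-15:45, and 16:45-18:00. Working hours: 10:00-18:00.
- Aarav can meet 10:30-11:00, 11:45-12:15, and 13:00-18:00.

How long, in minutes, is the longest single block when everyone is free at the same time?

30 minutes

Noor free within 10:00–18:00: 10:30–13:15, 13:45–14:00, 15:45–16:45.
Eitan ∩ Uma: 11:45–12:15, 13:45–14:45, 16:30–18:00.
Eitan ∩ Uma ∩ Noor: 11:45–12:15, 13:45–14:00, 16:30–16:45.
Eitan ∩ Uma ∩ Noor ∩ Aarav: 11:45–12:15, 13:45–14:00, 16:30–16:45.
Common window lengths: 30, 15, 15 min; longest is 30.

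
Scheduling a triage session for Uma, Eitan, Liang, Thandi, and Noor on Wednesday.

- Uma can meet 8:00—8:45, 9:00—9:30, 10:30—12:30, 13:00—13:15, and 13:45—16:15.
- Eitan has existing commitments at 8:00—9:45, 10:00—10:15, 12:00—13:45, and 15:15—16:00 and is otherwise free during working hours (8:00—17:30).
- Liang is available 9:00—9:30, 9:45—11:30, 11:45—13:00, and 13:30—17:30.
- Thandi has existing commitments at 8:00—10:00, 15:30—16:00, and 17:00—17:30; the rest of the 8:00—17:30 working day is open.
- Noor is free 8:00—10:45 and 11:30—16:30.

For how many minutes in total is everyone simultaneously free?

135 minutes

Eitan free within 08:00–17:30: 09:45–10:00, 10:15–12:00, 13:45–15:15, 16:00–17:30.
Thandi free within 08:00–17:30: 10:00–15:30, 16:00–17:00.
Uma ∩ Eitan: 10:30–12:00, 13:45–15:15, 16:00–16:15.
Uma ∩ Eitan ∩ Liang: 10:30–11:30, 11:45–12:00, 13:45–15:15, 16:00–16:15.
Uma ∩ Eitan ∩ Liang ∩ Thandi: 10:30–11:30, 11:45–12:00, 13:45–15:15, 16:00–16:15.
Uma ∩ Eitan ∩ Liang ∩ Thandi ∩ Noor: 10:30–10:45, 11:45–12:00, 13:45–15:15, 16:00–16:15.
Total common minutes: 15 + 15 + 90 + 15 = 135.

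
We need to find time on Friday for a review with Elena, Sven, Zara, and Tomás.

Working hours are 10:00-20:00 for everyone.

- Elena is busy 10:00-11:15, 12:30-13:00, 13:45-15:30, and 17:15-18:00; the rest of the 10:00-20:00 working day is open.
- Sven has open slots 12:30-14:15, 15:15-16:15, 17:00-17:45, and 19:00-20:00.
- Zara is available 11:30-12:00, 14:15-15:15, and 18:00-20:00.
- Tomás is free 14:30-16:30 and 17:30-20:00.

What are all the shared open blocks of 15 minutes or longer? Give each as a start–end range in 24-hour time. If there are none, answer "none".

Elena free within 10:00–20:00: 11:15–12:30, 13:00–13:45, 15:30–17:15, 18:00–20:00.
Elena ∩ Sven: 13:00–13:45, 15:30–16:15, 17:00–17:15, 19:00–20:00.
Elena ∩ Sven ∩ Zara: 19:00–20:00.
Elena ∩ Sven ∩ Zara ∩ Tomás: 19:00–20:00.
Windows ≥ 15 min: 19:00–20:00.

19:00–20:00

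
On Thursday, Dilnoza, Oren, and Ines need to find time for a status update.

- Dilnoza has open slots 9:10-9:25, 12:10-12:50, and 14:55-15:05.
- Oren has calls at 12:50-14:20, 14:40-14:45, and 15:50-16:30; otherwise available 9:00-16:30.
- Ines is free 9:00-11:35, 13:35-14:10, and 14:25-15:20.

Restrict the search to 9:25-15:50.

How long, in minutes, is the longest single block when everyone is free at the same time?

10 minutes

Oren free within 09:00–16:30: 09:00–12:50, 14:20–14:40, 14:45–15:50.
Dilnoza ∩ Oren: 09:10–09:25, 12:10–12:50, 14:55–15:05.
Dilnoza ∩ Oren ∩ Ines: 09:10–09:25, 14:55–15:05.
Restricted to 09:25–15:50: 14:55–15:05.
Single common window of 10 minutes.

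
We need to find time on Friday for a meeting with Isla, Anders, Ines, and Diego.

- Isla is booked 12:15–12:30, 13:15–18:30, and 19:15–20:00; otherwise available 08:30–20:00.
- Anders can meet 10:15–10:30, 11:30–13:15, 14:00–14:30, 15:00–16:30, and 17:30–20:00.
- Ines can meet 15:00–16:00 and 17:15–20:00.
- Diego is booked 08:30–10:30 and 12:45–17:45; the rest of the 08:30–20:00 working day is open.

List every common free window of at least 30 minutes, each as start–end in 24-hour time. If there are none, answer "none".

Isla free within 08:30–20:00: 08:30–12:15, 12:30–13:15, 18:30–19:15.
Diego free within 08:30–20:00: 10:30–12:45, 17:45–20:00.
Isla ∩ Anders: 10:15–10:30, 11:30–12:15, 12:30–13:15, 18:30–19:15.
Isla ∩ Anders ∩ Ines: 18:30–19:15.
Isla ∩ Anders ∩ Ines ∩ Diego: 18:30–19:15.
Windows ≥ 30 min: 18:30–19:15.

18:30–19:15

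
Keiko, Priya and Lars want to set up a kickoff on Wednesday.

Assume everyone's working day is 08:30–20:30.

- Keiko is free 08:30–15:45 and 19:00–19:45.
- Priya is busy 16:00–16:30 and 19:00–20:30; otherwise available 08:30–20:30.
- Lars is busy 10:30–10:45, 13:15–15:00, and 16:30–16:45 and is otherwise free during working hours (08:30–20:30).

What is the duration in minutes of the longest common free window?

150 minutes

Priya free within 08:30–20:30: 08:30–16:00, 16:30–19:00.
Lars free within 08:30–20:30: 08:30–10:30, 10:45–13:15, 15:00–16:30, 16:45–20:30.
Keiko ∩ Priya: 08:30–15:45.
Keiko ∩ Priya ∩ Lars: 08:30–10:30, 10:45–13:15, 15:00–15:45.
Common window lengths: 120, 150, 45 min; longest is 150.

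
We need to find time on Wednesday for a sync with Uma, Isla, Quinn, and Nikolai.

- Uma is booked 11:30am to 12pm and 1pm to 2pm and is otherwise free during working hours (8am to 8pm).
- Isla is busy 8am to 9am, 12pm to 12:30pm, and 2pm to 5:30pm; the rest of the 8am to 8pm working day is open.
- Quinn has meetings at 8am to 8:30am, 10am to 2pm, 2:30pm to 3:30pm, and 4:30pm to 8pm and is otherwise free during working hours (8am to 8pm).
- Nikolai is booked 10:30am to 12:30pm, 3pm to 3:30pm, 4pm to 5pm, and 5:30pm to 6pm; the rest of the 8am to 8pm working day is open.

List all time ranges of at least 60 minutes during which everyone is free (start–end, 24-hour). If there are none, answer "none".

Uma free within 08:00–20:00: 08:00–11:30, 12:00–13:00, 14:00–20:00.
Isla free within 08:00–20:00: 09:00–12:00, 12:30–14:00, 17:30–20:00.
Quinn free within 08:00–20:00: 08:30–10:00, 14:00–14:30, 15:30–16:30.
Nikolai free within 08:00–20:00: 08:00–10:30, 12:30–15:00, 15:30–16:00, 17:00–17:30, 18:00–20:00.
Uma ∩ Isla: 09:00–11:30, 12:30–13:00, 17:30–20:00.
Uma ∩ Isla ∩ Quinn: 09:00–10:00.
Uma ∩ Isla ∩ Quinn ∩ Nikolai: 09:00–10:00.
Windows ≥ 60 min: 09:00–10:00.

09:00–10:00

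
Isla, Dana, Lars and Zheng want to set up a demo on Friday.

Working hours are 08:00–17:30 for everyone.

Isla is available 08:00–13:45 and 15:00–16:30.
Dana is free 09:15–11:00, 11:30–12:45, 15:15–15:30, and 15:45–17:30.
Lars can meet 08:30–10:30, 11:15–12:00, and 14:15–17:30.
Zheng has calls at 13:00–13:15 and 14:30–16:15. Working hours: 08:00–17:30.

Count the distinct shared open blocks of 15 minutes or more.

Zheng free within 08:00–17:30: 08:00–13:00, 13:15–14:30, 16:15–17:30.
Isla ∩ Dana: 09:15–11:00, 11:30–12:45, 15:15–15:30, 15:45–16:30.
Isla ∩ Dana ∩ Lars: 09:15–10:30, 11:30–12:00, 15:15–15:30, 15:45–16:30.
Isla ∩ Dana ∩ Lars ∩ Zheng: 09:15–10:30, 11:30–12:00, 16:15–16:30.
Windows ≥ 15 min: 09:15–10:30, 11:30–12:00, 16:15–16:30.
That's 3 windows.

3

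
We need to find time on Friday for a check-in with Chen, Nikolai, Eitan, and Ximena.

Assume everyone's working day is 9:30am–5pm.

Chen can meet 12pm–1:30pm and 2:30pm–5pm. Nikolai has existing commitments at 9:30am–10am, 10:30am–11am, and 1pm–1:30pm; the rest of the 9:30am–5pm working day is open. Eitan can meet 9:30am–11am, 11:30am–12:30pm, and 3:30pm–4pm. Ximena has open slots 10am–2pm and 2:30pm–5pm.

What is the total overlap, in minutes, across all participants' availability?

60 minutes

Nikolai free within 09:30–17:00: 10:00–10:30, 11:00–13:00, 13:30–17:00.
Chen ∩ Nikolai: 12:00–13:00, 14:30–17:00.
Chen ∩ Nikolai ∩ Eitan: 12:00–12:30, 15:30–16:00.
Chen ∩ Nikolai ∩ Eitan ∩ Ximena: 12:00–12:30, 15:30–16:00.
Total common minutes: 30 + 30 = 60.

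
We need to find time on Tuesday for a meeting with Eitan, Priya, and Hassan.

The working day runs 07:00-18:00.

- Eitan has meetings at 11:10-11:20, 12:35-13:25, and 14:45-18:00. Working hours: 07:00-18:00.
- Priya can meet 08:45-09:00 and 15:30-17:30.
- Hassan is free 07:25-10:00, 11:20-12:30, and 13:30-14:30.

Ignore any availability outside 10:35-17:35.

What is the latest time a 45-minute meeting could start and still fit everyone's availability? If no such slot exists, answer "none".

none

Eitan free within 07:00–18:00: 07:00–11:10, 11:20–12:35, 13:25–14:45.
Eitan ∩ Priya: 08:45–09:00.
Eitan ∩ Priya ∩ Hassan: 08:45–09:00.
Restricted to 10:35–17:35: (none).
Windows ≥ 45 min: (none).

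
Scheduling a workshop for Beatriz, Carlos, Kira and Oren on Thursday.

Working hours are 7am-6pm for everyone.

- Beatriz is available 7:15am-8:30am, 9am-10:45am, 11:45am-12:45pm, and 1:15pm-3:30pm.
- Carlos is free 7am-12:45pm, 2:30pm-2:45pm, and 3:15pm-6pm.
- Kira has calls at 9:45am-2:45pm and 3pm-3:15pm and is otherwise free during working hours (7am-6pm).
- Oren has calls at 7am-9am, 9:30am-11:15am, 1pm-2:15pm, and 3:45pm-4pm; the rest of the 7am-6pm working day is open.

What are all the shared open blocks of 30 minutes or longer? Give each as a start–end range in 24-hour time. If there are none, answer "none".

09:00–09:30

Kira free within 07:00–18:00: 07:00–09:45, 14:45–15:00, 15:15–18:00.
Oren free within 07:00–18:00: 09:00–09:30, 11:15–13:00, 14:15–15:45, 16:00–18:00.
Beatriz ∩ Carlos: 07:15–08:30, 09:00–10:45, 11:45–12:45, 14:30–14:45, 15:15–15:30.
Beatriz ∩ Carlos ∩ Kira: 07:15–08:30, 09:00–09:45, 15:15–15:30.
Beatriz ∩ Carlos ∩ Kira ∩ Oren: 09:00–09:30, 15:15–15:30.
Windows ≥ 30 min: 09:00–09:30.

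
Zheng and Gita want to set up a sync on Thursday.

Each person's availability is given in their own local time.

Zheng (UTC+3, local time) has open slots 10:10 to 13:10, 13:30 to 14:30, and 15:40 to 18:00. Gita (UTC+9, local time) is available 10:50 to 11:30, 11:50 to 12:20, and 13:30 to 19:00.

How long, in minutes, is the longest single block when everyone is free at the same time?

170 minutes

Zheng → UTC: 07:10–10:10, 10:30–11:30, 12:40–15:00.
Gita → UTC: 01:50–02:30, 02:50–03:20, 04:30–10:00.
Zheng ∩ Gita: 07:10–10:00.
Single common window of 170 minutes.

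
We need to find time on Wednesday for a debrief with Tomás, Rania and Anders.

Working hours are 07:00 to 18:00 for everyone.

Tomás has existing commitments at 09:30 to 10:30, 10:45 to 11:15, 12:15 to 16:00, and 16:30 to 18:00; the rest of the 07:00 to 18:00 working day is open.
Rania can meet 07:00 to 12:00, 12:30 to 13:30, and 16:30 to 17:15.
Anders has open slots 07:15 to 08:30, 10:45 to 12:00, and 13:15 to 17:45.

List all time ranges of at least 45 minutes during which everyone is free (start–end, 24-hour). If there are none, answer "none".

Tomás free within 07:00–18:00: 07:00–09:30, 10:30–10:45, 11:15–12:15, 16:00–16:30.
Tomás ∩ Rania: 07:00–09:30, 10:30–10:45, 11:15–12:00.
Tomás ∩ Rania ∩ Anders: 07:15–08:30, 11:15–12:00.
Windows ≥ 45 min: 07:15–08:30, 11:15–12:00.

07:15–08:30, 11:15–12:00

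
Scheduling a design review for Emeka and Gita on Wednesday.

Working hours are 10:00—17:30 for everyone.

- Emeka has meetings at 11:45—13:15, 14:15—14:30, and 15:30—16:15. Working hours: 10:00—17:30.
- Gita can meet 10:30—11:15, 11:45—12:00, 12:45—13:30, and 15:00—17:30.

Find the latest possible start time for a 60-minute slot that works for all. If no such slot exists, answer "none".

Emeka free within 10:00–17:30: 10:00–11:45, 13:15–14:15, 14:30–15:30, 16:15–17:30.
Emeka ∩ Gita: 10:30–11:15, 13:15–13:30, 15:00–15:30, 16:15–17:30.
Windows ≥ 60 min: 16:15–17:30.
Latest start in the last window 16:15–17:30 is 17:30 − 60 min = 16:30.

16:30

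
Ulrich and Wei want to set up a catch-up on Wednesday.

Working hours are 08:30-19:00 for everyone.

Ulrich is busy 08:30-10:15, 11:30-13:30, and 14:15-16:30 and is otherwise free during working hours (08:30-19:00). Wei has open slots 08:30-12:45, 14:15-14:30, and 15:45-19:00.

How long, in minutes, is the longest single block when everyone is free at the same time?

150 minutes

Ulrich free within 08:30–19:00: 10:15–11:30, 13:30–14:15, 16:30–19:00.
Ulrich ∩ Wei: 10:15–11:30, 16:30–19:00.
Common window lengths: 75, 150 min; longest is 150.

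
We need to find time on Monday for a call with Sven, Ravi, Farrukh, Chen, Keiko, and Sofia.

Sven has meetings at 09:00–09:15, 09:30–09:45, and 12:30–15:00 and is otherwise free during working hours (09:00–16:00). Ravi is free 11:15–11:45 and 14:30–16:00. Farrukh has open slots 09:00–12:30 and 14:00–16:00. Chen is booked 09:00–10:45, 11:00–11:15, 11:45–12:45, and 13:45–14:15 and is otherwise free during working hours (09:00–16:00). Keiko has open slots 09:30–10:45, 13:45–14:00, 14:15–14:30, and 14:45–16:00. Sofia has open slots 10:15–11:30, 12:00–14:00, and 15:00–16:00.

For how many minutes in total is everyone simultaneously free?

Sven free within 09:00–16:00: 09:15–09:30, 09:45–12:30, 15:00–16:00.
Chen free within 09:00–16:00: 10:45–11:00, 11:15–11:45, 12:45–13:45, 14:15–16:00.
Sven ∩ Ravi: 11:15–11:45, 15:00–16:00.
Sven ∩ Ravi ∩ Farrukh: 11:15–11:45, 15:00–16:00.
Sven ∩ Ravi ∩ Farrukh ∩ Chen: 11:15–11:45, 15:00–16:00.
Sven ∩ Ravi ∩ Farrukh ∩ Chen ∩ Keiko: 15:00–16:00.
Sven ∩ Ravi ∩ Farrukh ∩ Chen ∩ Keiko ∩ Sofia: 15:00–16:00.
Total common minutes: 60.

60 minutes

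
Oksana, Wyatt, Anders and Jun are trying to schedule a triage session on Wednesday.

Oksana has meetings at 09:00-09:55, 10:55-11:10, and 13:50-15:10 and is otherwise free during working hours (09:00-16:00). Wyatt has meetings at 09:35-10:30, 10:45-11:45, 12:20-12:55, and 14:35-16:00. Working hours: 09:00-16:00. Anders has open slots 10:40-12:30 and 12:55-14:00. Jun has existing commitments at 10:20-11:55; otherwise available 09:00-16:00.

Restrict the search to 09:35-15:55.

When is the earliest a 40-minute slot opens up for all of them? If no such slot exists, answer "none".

Oksana free within 09:00–16:00: 09:55–10:55, 11:10–13:50, 15:10–16:00.
Wyatt free within 09:00–16:00: 09:00–09:35, 10:30–10:45, 11:45–12:20, 12:55–14:35.
Jun free within 09:00–16:00: 09:00–10:20, 11:55–16:00.
Oksana ∩ Wyatt: 10:30–10:45, 11:45–12:20, 12:55–13:50.
Oksana ∩ Wyatt ∩ Anders: 10:40–10:45, 11:45–12:20, 12:55–13:50.
Oksana ∩ Wyatt ∩ Anders ∩ Jun: 11:55–12:20, 12:55–13:50.
Restricted to 09:35–15:55: 11:55–12:20, 12:55–13:50.
Windows ≥ 40 min: 12:55–13:50.
Earliest such window starts at 12:55.

12:55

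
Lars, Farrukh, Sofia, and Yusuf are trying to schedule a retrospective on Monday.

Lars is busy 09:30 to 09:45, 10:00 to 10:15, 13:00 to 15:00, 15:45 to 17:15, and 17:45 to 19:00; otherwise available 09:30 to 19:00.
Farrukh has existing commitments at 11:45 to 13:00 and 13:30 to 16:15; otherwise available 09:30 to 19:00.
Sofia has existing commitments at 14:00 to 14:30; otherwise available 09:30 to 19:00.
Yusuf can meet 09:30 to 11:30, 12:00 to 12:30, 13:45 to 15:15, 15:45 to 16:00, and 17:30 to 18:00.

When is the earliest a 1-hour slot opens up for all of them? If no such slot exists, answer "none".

10:15

Lars free within 09:30–19:00: 09:45–10:00, 10:15–13:00, 15:00–15:45, 17:15–17:45.
Farrukh free within 09:30–19:00: 09:30–11:45, 13:00–13:30, 16:15–19:00.
Sofia free within 09:30–19:00: 09:30–14:00, 14:30–19:00.
Lars ∩ Farrukh: 09:45–10:00, 10:15–11:45, 17:15–17:45.
Lars ∩ Farrukh ∩ Sofia: 09:45–10:00, 10:15–11:45, 17:15–17:45.
Lars ∩ Farrukh ∩ Sofia ∩ Yusuf: 09:45–10:00, 10:15–11:30, 17:30–17:45.
Windows ≥ 60 min: 10:15–11:30.
Earliest such window starts at 10:15.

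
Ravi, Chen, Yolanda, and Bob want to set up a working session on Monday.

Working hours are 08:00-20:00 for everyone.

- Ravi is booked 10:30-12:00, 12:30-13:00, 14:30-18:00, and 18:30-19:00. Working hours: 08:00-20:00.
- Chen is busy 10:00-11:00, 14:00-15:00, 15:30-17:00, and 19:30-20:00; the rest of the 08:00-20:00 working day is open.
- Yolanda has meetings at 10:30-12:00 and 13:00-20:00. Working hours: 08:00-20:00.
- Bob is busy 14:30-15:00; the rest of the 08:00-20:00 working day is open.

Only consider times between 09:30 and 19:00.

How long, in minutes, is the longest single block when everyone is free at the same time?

Ravi free within 08:00–20:00: 08:00–10:30, 12:00–12:30, 13:00–14:30, 18:00–18:30, 19:00–20:00.
Chen free within 08:00–20:00: 08:00–10:00, 11:00–14:00, 15:00–15:30, 17:00–19:30.
Yolanda free within 08:00–20:00: 08:00–10:30, 12:00–13:00.
Bob free within 08:00–20:00: 08:00–14:30, 15:00–20:00.
Ravi ∩ Chen: 08:00–10:00, 12:00–12:30, 13:00–14:00, 18:00–18:30, 19:00–19:30.
Ravi ∩ Chen ∩ Yolanda: 08:00–10:00, 12:00–12:30.
Ravi ∩ Chen ∩ Yolanda ∩ Bob: 08:00–10:00, 12:00–12:30.
Restricted to 09:30–19:00: 09:30–10:00, 12:00–12:30.
Common window lengths: 30, 30 min; longest is 30.

30 minutes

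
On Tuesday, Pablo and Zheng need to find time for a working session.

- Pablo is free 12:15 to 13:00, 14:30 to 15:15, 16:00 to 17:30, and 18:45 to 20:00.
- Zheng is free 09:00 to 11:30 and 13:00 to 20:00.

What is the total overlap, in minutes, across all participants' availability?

Pablo ∩ Zheng: 14:30–15:15, 16:00–17:30, 18:45–20:00.
Total common minutes: 45 + 90 + 75 = 210.

210 minutes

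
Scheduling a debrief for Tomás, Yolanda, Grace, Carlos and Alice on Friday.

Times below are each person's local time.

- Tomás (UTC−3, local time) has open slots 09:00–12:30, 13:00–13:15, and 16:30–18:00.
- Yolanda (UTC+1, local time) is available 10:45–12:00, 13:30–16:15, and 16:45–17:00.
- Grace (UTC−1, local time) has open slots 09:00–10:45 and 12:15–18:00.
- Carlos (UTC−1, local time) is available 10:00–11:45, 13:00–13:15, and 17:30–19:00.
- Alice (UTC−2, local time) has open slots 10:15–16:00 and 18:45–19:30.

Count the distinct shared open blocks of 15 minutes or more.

1

Tomás → UTC: 12:00–15:30, 16:00–16:15, 19:30–21:00.
Yolanda → UTC: 09:45–11:00, 12:30–15:15, 15:45–16:00.
Grace → UTC: 10:00–11:45, 13:15–19:00.
Carlos → UTC: 11:00–12:45, 14:00–14:15, 18:30–20:00.
Alice → UTC: 12:15–18:00, 20:45–21:30.
Tomás ∩ Yolanda: 12:30–15:15.
Tomás ∩ Yolanda ∩ Grace: 13:15–15:15.
Tomás ∩ Yolanda ∩ Grace ∩ Carlos: 14:00–14:15.
Tomás ∩ Yolanda ∩ Grace ∩ Carlos ∩ Alice: 14:00–14:15.
Windows ≥ 15 min: 14:00–14:15.
That's 1 window.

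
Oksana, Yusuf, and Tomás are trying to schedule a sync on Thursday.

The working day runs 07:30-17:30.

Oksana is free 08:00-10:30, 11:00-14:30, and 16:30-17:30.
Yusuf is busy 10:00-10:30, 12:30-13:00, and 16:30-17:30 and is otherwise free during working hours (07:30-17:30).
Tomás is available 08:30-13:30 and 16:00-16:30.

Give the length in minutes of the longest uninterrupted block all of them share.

90 minutes

Yusuf free within 07:30–17:30: 07:30–10:00, 10:30–12:30, 13:00–16:30.
Oksana ∩ Yusuf: 08:00–10:00, 11:00–12:30, 13:00–14:30.
Oksana ∩ Yusuf ∩ Tomás: 08:30–10:00, 11:00–12:30, 13:00–13:30.
Common window lengths: 90, 90, 30 min; longest is 90.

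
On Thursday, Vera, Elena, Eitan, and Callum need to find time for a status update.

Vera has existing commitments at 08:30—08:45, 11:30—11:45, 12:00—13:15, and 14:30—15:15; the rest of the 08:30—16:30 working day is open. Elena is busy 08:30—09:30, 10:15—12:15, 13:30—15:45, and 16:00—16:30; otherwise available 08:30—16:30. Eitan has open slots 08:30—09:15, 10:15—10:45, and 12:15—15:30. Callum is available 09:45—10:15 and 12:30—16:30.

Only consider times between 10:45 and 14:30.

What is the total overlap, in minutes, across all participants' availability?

15 minutes

Vera free within 08:30–16:30: 08:45–11:30, 11:45–12:00, 13:15–14:30, 15:15–16:30.
Elena free within 08:30–16:30: 09:30–10:15, 12:15–13:30, 15:45–16:00.
Vera ∩ Elena: 09:30–10:15, 13:15–13:30, 15:45–16:00.
Vera ∩ Elena ∩ Eitan: 13:15–13:30.
Vera ∩ Elena ∩ Eitan ∩ Callum: 13:15–13:30.
Restricted to 10:45–14:30: 13:15–13:30.
Total common minutes: 15.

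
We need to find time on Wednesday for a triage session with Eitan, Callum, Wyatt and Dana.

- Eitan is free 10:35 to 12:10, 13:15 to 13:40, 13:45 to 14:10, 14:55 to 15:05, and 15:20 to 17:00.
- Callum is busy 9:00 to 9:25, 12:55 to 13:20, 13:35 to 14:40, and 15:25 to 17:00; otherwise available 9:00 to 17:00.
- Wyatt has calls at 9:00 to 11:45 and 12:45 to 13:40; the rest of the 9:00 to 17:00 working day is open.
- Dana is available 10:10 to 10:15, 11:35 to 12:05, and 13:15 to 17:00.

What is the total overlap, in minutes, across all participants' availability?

35 minutes

Callum free within 09:00–17:00: 09:25–12:55, 13:20–13:35, 14:40–15:25.
Wyatt free within 09:00–17:00: 11:45–12:45, 13:40–17:00.
Eitan ∩ Callum: 10:35–12:10, 13:20–13:35, 14:55–15:05, 15:20–15:25.
Eitan ∩ Callum ∩ Wyatt: 11:45–12:10, 14:55–15:05, 15:20–15:25.
Eitan ∩ Callum ∩ Wyatt ∩ Dana: 11:45–12:05, 14:55–15:05, 15:20–15:25.
Total common minutes: 20 + 10 + 5 = 35.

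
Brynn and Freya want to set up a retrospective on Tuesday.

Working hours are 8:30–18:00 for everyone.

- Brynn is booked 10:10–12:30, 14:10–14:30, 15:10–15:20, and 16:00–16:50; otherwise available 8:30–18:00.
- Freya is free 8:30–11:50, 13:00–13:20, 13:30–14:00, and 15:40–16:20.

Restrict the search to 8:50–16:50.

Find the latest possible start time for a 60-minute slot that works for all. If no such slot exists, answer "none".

09:10

Brynn free within 08:30–18:00: 08:30–10:10, 12:30–14:10, 14:30–15:10, 15:20–16:00, 16:50–18:00.
Brynn ∩ Freya: 08:30–10:10, 13:00–13:20, 13:30–14:00, 15:40–16:00.
Restricted to 08:50–16:50: 08:50–10:10, 13:00–13:20, 13:30–14:00, 15:40–16:00.
Windows ≥ 60 min: 08:50–10:10.
Latest start in the last window 08:50–10:10 is 10:10 − 60 min = 09:10.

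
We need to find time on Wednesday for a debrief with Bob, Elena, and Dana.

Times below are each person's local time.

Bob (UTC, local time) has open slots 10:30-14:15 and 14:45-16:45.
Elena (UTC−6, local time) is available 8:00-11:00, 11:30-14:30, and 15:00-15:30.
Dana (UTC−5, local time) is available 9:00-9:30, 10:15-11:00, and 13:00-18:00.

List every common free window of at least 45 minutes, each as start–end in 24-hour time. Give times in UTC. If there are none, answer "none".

Bob → UTC: 10:30–14:15, 14:45–16:45.
Elena → UTC: 14:00–17:00, 17:30–20:30, 21:00–21:30.
Dana → UTC: 14:00–14:30, 15:15–16:00, 18:00–23:00.
Bob ∩ Elena: 14:00–14:15, 14:45–16:45.
Bob ∩ Elena ∩ Dana: 14:00–14:15, 15:15–16:00.
Windows ≥ 45 min: 15:15–16:00.

15:15–16:00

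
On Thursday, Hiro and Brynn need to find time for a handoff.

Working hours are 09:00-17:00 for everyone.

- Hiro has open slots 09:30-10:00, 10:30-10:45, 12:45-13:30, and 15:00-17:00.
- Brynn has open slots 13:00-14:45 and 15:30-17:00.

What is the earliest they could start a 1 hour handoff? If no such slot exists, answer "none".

15:30

Hiro ∩ Brynn: 13:00–13:30, 15:30–17:00.
Windows ≥ 60 min: 15:30–17:00.
Earliest such window starts at 15:30.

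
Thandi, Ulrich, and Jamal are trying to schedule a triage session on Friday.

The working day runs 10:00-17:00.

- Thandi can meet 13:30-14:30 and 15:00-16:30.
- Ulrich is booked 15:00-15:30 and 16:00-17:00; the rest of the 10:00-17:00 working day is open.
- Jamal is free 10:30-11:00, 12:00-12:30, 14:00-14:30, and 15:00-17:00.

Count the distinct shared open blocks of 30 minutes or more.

Ulrich free within 10:00–17:00: 10:00–15:00, 15:30–16:00.
Thandi ∩ Ulrich: 13:30–14:30, 15:30–16:00.
Thandi ∩ Ulrich ∩ Jamal: 14:00–14:30, 15:30–16:00.
Windows ≥ 30 min: 14:00–14:30, 15:30–16:00.
That's 2 windows.

2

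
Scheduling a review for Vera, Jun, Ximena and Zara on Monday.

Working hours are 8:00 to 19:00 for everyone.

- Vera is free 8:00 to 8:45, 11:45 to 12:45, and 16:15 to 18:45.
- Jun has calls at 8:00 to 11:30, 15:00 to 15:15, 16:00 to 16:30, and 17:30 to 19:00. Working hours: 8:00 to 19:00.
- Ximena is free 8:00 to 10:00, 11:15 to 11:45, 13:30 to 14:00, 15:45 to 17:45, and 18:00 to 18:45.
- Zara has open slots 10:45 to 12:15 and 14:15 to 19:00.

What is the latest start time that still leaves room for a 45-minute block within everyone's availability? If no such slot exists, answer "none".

16:45

Jun free within 08:00–19:00: 11:30–15:00, 15:15–16:00, 16:30–17:30.
Vera ∩ Jun: 11:45–12:45, 16:30–17:30.
Vera ∩ Jun ∩ Ximena: 16:30–17:30.
Vera ∩ Jun ∩ Ximena ∩ Zara: 16:30–17:30.
Windows ≥ 45 min: 16:30–17:30.
Latest start in the last window 16:30–17:30 is 17:30 − 45 min = 16:45.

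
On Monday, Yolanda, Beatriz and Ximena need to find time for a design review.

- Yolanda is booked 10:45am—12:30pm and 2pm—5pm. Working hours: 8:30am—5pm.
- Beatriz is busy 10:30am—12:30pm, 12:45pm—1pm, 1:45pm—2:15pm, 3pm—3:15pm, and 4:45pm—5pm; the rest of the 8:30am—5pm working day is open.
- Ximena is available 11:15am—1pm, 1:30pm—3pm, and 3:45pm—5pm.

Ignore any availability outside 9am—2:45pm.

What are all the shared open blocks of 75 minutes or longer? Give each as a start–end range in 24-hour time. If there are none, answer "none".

Yolanda free within 08:30–17:00: 08:30–10:45, 12:30–14:00.
Beatriz free within 08:30–17:00: 08:30–10:30, 12:30–12:45, 13:00–13:45, 14:15–15:00, 15:15–16:45.
Yolanda ∩ Beatriz: 08:30–10:30, 12:30–12:45, 13:00–13:45.
Yolanda ∩ Beatriz ∩ Ximena: 12:30–12:45, 13:30–13:45.
Restricted to 09:00–14:45: 12:30–12:45, 13:30–13:45.
Windows ≥ 75 min: (none).

none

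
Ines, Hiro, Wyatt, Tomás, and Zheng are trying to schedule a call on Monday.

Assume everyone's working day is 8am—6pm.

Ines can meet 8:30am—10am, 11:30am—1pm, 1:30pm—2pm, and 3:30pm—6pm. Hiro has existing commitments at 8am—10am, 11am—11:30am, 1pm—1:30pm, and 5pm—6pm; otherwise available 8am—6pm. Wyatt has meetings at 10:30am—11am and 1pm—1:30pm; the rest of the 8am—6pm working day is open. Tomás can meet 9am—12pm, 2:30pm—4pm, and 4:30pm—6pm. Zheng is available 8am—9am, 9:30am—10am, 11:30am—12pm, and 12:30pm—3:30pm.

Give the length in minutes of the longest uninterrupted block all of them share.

30 minutes

Hiro free within 08:00–18:00: 10:00–11:00, 11:30–13:00, 13:30–17:00.
Wyatt free within 08:00–18:00: 08:00–10:30, 11:00–13:00, 13:30–18:00.
Ines ∩ Hiro: 11:30–13:00, 13:30–14:00, 15:30–17:00.
Ines ∩ Hiro ∩ Wyatt: 11:30–13:00, 13:30–14:00, 15:30–17:00.
Ines ∩ Hiro ∩ Wyatt ∩ Tomás: 11:30–12:00, 15:30–16:00, 16:30–17:00.
Ines ∩ Hiro ∩ Wyatt ∩ Tomás ∩ Zheng: 11:30–12:00.
Single common window of 30 minutes.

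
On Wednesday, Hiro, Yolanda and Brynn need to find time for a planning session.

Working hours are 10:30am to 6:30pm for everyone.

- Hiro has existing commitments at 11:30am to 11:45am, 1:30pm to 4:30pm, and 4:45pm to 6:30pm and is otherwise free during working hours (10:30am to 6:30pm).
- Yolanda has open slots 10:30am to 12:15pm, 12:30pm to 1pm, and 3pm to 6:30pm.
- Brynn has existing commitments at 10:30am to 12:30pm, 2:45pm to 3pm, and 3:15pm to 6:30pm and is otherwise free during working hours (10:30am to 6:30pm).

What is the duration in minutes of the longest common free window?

Hiro free within 10:30–18:30: 10:30–11:30, 11:45–13:30, 16:30–16:45.
Brynn free within 10:30–18:30: 12:30–14:45, 15:00–15:15.
Hiro ∩ Yolanda: 10:30–11:30, 11:45–12:15, 12:30–13:00, 16:30–16:45.
Hiro ∩ Yolanda ∩ Brynn: 12:30–13:00.
Single common window of 30 minutes.

30 minutes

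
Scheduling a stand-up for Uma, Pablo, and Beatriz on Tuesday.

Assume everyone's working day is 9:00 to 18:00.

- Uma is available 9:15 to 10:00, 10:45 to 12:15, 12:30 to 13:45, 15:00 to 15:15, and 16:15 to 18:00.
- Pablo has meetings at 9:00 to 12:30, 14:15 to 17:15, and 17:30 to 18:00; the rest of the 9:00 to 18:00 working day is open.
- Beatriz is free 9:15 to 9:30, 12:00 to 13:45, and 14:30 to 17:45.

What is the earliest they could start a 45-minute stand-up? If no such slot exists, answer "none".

12:30

Pablo free within 09:00–18:00: 12:30–14:15, 17:15–17:30.
Uma ∩ Pablo: 12:30–13:45, 17:15–17:30.
Uma ∩ Pablo ∩ Beatriz: 12:30–13:45, 17:15–17:30.
Windows ≥ 45 min: 12:30–13:45.
Earliest such window starts at 12:30.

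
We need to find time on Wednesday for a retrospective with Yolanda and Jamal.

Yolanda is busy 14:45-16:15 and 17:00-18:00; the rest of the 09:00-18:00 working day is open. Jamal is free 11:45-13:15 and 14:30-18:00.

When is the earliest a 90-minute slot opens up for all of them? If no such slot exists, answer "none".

11:45

Yolanda free within 09:00–18:00: 09:00–14:45, 16:15–17:00.
Yolanda ∩ Jamal: 11:45–13:15, 14:30–14:45, 16:15–17:00.
Windows ≥ 90 min: 11:45–13:15.
Earliest such window starts at 11:45.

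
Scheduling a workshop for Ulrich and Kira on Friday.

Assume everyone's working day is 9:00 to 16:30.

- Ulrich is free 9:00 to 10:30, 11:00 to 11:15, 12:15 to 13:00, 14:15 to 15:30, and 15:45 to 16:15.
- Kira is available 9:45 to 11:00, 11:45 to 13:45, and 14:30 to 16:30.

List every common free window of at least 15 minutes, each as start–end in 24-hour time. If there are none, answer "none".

Ulrich ∩ Kira: 09:45–10:30, 12:15–13:00, 14:30–15:30, 15:45–16:15.
Windows ≥ 15 min: 09:45–10:30, 12:15–13:00, 14:30–15:30, 15:45–16:15.

09:45–10:30, 12:15–13:00, 14:30–15:30, 15:45–16:15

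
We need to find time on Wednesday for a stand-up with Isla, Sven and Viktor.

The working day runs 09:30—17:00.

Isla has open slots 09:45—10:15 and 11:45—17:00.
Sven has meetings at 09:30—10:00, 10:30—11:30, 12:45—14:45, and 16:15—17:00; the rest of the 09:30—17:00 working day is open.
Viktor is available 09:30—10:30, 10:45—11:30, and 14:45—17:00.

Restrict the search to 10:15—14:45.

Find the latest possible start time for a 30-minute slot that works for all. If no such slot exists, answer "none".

none

Sven free within 09:30–17:00: 10:00–10:30, 11:30–12:45, 14:45–16:15.
Isla ∩ Sven: 10:00–10:15, 11:45–12:45, 14:45–16:15.
Isla ∩ Sven ∩ Viktor: 10:00–10:15, 14:45–16:15.
Restricted to 10:15–14:45: (none).
Windows ≥ 30 min: (none).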